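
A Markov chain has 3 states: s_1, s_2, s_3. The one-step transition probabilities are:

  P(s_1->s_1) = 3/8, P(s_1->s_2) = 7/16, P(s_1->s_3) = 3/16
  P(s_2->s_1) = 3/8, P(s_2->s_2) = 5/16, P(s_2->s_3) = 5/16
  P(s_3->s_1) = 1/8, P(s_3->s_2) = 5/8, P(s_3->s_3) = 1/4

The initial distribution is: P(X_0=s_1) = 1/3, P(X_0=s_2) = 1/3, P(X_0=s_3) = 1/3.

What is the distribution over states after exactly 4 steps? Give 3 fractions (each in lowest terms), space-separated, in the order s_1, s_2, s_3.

Answer: 1909/6144 10607/24576 2111/8192

Derivation:
Propagating the distribution step by step (d_{t+1} = d_t * P):
d_0 = (s_1=1/3, s_2=1/3, s_3=1/3)
  d_1[s_1] = 1/3*3/8 + 1/3*3/8 + 1/3*1/8 = 7/24
  d_1[s_2] = 1/3*7/16 + 1/3*5/16 + 1/3*5/8 = 11/24
  d_1[s_3] = 1/3*3/16 + 1/3*5/16 + 1/3*1/4 = 1/4
d_1 = (s_1=7/24, s_2=11/24, s_3=1/4)
  d_2[s_1] = 7/24*3/8 + 11/24*3/8 + 1/4*1/8 = 5/16
  d_2[s_2] = 7/24*7/16 + 11/24*5/16 + 1/4*5/8 = 41/96
  d_2[s_3] = 7/24*3/16 + 11/24*5/16 + 1/4*1/4 = 25/96
d_2 = (s_1=5/16, s_2=41/96, s_3=25/96)
  d_3[s_1] = 5/16*3/8 + 41/96*3/8 + 25/96*1/8 = 119/384
  d_3[s_2] = 5/16*7/16 + 41/96*5/16 + 25/96*5/8 = 665/1536
  d_3[s_3] = 5/16*3/16 + 41/96*5/16 + 25/96*1/4 = 395/1536
d_3 = (s_1=119/384, s_2=665/1536, s_3=395/1536)
  d_4[s_1] = 119/384*3/8 + 665/1536*3/8 + 395/1536*1/8 = 1909/6144
  d_4[s_2] = 119/384*7/16 + 665/1536*5/16 + 395/1536*5/8 = 10607/24576
  d_4[s_3] = 119/384*3/16 + 665/1536*5/16 + 395/1536*1/4 = 2111/8192
d_4 = (s_1=1909/6144, s_2=10607/24576, s_3=2111/8192)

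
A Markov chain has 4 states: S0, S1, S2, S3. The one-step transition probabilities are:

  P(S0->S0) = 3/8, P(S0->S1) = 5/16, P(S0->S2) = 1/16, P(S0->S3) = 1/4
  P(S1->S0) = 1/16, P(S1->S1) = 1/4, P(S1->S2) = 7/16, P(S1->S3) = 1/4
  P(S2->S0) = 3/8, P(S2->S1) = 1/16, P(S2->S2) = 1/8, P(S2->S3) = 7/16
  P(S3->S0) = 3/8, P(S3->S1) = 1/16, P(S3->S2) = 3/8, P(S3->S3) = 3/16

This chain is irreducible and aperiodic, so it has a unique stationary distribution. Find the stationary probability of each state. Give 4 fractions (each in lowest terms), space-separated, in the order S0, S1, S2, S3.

Answer: 73/228 10/57 1043/4560 419/1520

Derivation:
The stationary distribution satisfies pi = pi * P, i.e.:
  pi_S0 = 3/8*pi_S0 + 1/16*pi_S1 + 3/8*pi_S2 + 3/8*pi_S3
  pi_S1 = 5/16*pi_S0 + 1/4*pi_S1 + 1/16*pi_S2 + 1/16*pi_S3
  pi_S2 = 1/16*pi_S0 + 7/16*pi_S1 + 1/8*pi_S2 + 3/8*pi_S3
  pi_S3 = 1/4*pi_S0 + 1/4*pi_S1 + 7/16*pi_S2 + 3/16*pi_S3
with normalization: pi_S0 + pi_S1 + pi_S2 + pi_S3 = 1.

Using the first 3 balance equations plus normalization, the linear system A*pi = b is:
  [-5/8, 1/16, 3/8, 3/8] . pi = 0
  [5/16, -3/4, 1/16, 1/16] . pi = 0
  [1/16, 7/16, -7/8, 3/8] . pi = 0
  [1, 1, 1, 1] . pi = 1

Solving yields:
  pi_S0 = 73/228
  pi_S1 = 10/57
  pi_S2 = 1043/4560
  pi_S3 = 419/1520

Verification (pi * P):
  73/228*3/8 + 10/57*1/16 + 1043/4560*3/8 + 419/1520*3/8 = 73/228 = pi_S0  (ok)
  73/228*5/16 + 10/57*1/4 + 1043/4560*1/16 + 419/1520*1/16 = 10/57 = pi_S1  (ok)
  73/228*1/16 + 10/57*7/16 + 1043/4560*1/8 + 419/1520*3/8 = 1043/4560 = pi_S2  (ok)
  73/228*1/4 + 10/57*1/4 + 1043/4560*7/16 + 419/1520*3/16 = 419/1520 = pi_S3  (ok)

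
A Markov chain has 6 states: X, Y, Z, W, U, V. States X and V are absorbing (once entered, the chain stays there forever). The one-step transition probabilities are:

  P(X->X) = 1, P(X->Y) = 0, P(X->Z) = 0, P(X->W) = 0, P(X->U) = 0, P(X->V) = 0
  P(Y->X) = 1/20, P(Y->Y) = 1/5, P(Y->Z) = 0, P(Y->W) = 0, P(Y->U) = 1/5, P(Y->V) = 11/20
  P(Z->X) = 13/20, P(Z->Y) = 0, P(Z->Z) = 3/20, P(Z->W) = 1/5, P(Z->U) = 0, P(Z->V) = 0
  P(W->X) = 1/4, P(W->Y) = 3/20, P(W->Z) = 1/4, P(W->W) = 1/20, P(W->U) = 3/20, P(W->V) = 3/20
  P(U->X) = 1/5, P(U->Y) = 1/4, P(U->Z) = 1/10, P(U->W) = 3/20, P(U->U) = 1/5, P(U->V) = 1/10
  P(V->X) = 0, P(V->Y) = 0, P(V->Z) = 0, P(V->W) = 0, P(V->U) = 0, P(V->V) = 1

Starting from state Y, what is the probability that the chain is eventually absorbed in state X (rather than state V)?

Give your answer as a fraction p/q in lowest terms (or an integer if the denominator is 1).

Answer: 1495/7552

Derivation:
Let a_i = P(absorbed in X | start in state i).
Boundary conditions: a_X = 1, a_V = 0.
For each transient state i, a_i = sum_j P(i->j) * a_j:
  a_Y = 1/20*a_X + 1/5*a_Y + 0*a_Z + 0*a_W + 1/5*a_U + 11/20*a_V
  a_Z = 13/20*a_X + 0*a_Y + 3/20*a_Z + 1/5*a_W + 0*a_U + 0*a_V
  a_W = 1/4*a_X + 3/20*a_Y + 1/4*a_Z + 1/20*a_W + 3/20*a_U + 3/20*a_V
  a_U = 1/5*a_X + 1/4*a_Y + 1/10*a_Z + 3/20*a_W + 1/5*a_U + 1/10*a_V

Substituting a_X = 1 and a_V = 0, rearrange to (I - Q) a = r where r[i] = P(i -> X):
  [4/5, 0, 0, -1/5] . (a_Y, a_Z, a_W, a_U) = 1/20
  [0, 17/20, -1/5, 0] . (a_Y, a_Z, a_W, a_U) = 13/20
  [-3/20, -1/4, 19/20, -3/20] . (a_Y, a_Z, a_W, a_U) = 1/4
  [-1/4, -1/10, -3/20, 4/5] . (a_Y, a_Z, a_W, a_U) = 1/5

Solving yields:
  a_Y = 1495/7552
  a_Z = 1719/1888
  a_W = 4679/7552
  a_U = 1023/1888

Starting state is Y, so the absorption probability is a_Y = 1495/7552.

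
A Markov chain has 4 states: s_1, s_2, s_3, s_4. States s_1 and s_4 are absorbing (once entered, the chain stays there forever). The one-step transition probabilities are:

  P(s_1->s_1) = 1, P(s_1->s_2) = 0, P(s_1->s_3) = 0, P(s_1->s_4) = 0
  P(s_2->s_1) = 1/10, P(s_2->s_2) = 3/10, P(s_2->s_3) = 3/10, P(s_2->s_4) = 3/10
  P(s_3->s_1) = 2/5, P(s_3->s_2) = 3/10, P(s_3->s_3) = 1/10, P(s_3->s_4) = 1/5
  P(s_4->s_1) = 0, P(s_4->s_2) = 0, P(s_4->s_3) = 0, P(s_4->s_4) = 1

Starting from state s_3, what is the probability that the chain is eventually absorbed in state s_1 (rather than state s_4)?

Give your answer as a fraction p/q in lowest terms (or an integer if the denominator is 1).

Let a_i = P(absorbed in s_1 | start in state i).
Boundary conditions: a_s_1 = 1, a_s_4 = 0.
For each transient state i, a_i = sum_j P(i->j) * a_j:
  a_s_2 = 1/10*a_s_1 + 3/10*a_s_2 + 3/10*a_s_3 + 3/10*a_s_4
  a_s_3 = 2/5*a_s_1 + 3/10*a_s_2 + 1/10*a_s_3 + 1/5*a_s_4

Substituting a_s_1 = 1 and a_s_4 = 0, rearrange to (I - Q) a = r where r[i] = P(i -> s_1):
  [7/10, -3/10] . (a_s_2, a_s_3) = 1/10
  [-3/10, 9/10] . (a_s_2, a_s_3) = 2/5

Solving yields:
  a_s_2 = 7/18
  a_s_3 = 31/54

Starting state is s_3, so the absorption probability is a_s_3 = 31/54.

Answer: 31/54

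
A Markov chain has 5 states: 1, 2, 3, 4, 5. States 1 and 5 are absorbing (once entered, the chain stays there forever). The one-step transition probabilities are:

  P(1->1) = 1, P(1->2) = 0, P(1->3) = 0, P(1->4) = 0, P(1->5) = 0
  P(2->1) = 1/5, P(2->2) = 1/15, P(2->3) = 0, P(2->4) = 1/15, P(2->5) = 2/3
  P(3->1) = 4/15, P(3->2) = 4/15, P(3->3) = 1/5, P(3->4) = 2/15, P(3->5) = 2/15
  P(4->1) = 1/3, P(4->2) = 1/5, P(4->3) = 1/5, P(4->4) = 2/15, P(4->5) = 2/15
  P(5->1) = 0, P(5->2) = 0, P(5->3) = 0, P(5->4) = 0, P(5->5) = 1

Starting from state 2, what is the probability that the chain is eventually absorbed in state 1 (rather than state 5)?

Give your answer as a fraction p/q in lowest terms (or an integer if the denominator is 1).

Answer: 29/114

Derivation:
Let a_i = P(absorbed in 1 | start in state i).
Boundary conditions: a_1 = 1, a_5 = 0.
For each transient state i, a_i = sum_j P(i->j) * a_j:
  a_2 = 1/5*a_1 + 1/15*a_2 + 0*a_3 + 1/15*a_4 + 2/3*a_5
  a_3 = 4/15*a_1 + 4/15*a_2 + 1/5*a_3 + 2/15*a_4 + 2/15*a_5
  a_4 = 1/3*a_1 + 1/5*a_2 + 1/5*a_3 + 2/15*a_4 + 2/15*a_5

Substituting a_1 = 1 and a_5 = 0, rearrange to (I - Q) a = r where r[i] = P(i -> 1):
  [14/15, 0, -1/15] . (a_2, a_3, a_4) = 1/5
  [-4/15, 4/5, -2/15] . (a_2, a_3, a_4) = 4/15
  [-1/5, -1/5, 13/15] . (a_2, a_3, a_4) = 1/3

Solving yields:
  a_2 = 29/114
  a_3 = 175/342
  a_4 = 32/57

Starting state is 2, so the absorption probability is a_2 = 29/114.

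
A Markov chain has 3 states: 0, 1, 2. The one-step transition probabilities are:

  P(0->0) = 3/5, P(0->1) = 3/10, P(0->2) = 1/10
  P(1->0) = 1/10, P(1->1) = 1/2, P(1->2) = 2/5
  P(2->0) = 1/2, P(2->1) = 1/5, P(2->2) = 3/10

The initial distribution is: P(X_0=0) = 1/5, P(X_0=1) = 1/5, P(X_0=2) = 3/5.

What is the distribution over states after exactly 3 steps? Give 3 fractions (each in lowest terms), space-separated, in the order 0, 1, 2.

Propagating the distribution step by step (d_{t+1} = d_t * P):
d_0 = (0=1/5, 1=1/5, 2=3/5)
  d_1[0] = 1/5*3/5 + 1/5*1/10 + 3/5*1/2 = 11/25
  d_1[1] = 1/5*3/10 + 1/5*1/2 + 3/5*1/5 = 7/25
  d_1[2] = 1/5*1/10 + 1/5*2/5 + 3/5*3/10 = 7/25
d_1 = (0=11/25, 1=7/25, 2=7/25)
  d_2[0] = 11/25*3/5 + 7/25*1/10 + 7/25*1/2 = 54/125
  d_2[1] = 11/25*3/10 + 7/25*1/2 + 7/25*1/5 = 41/125
  d_2[2] = 11/25*1/10 + 7/25*2/5 + 7/25*3/10 = 6/25
d_2 = (0=54/125, 1=41/125, 2=6/25)
  d_3[0] = 54/125*3/5 + 41/125*1/10 + 6/25*1/2 = 103/250
  d_3[1] = 54/125*3/10 + 41/125*1/2 + 6/25*1/5 = 427/1250
  d_3[2] = 54/125*1/10 + 41/125*2/5 + 6/25*3/10 = 154/625
d_3 = (0=103/250, 1=427/1250, 2=154/625)

Answer: 103/250 427/1250 154/625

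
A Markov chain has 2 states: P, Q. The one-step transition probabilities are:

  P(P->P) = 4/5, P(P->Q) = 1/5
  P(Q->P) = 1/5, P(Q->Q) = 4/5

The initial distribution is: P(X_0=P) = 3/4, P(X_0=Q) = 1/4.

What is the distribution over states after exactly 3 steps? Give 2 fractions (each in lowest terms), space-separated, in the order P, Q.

Propagating the distribution step by step (d_{t+1} = d_t * P):
d_0 = (P=3/4, Q=1/4)
  d_1[P] = 3/4*4/5 + 1/4*1/5 = 13/20
  d_1[Q] = 3/4*1/5 + 1/4*4/5 = 7/20
d_1 = (P=13/20, Q=7/20)
  d_2[P] = 13/20*4/5 + 7/20*1/5 = 59/100
  d_2[Q] = 13/20*1/5 + 7/20*4/5 = 41/100
d_2 = (P=59/100, Q=41/100)
  d_3[P] = 59/100*4/5 + 41/100*1/5 = 277/500
  d_3[Q] = 59/100*1/5 + 41/100*4/5 = 223/500
d_3 = (P=277/500, Q=223/500)

Answer: 277/500 223/500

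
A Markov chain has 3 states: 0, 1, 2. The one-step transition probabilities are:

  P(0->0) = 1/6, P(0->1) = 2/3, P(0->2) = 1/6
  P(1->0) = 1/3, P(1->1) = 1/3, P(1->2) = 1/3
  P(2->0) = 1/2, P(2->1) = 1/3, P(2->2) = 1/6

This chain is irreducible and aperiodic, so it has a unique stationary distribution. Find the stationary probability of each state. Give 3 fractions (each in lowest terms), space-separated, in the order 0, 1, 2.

Answer: 8/25 11/25 6/25

Derivation:
The stationary distribution satisfies pi = pi * P, i.e.:
  pi_0 = 1/6*pi_0 + 1/3*pi_1 + 1/2*pi_2
  pi_1 = 2/3*pi_0 + 1/3*pi_1 + 1/3*pi_2
  pi_2 = 1/6*pi_0 + 1/3*pi_1 + 1/6*pi_2
with normalization: pi_0 + pi_1 + pi_2 = 1.

Using the first 2 balance equations plus normalization, the linear system A*pi = b is:
  [-5/6, 1/3, 1/2] . pi = 0
  [2/3, -2/3, 1/3] . pi = 0
  [1, 1, 1] . pi = 1

Solving yields:
  pi_0 = 8/25
  pi_1 = 11/25
  pi_2 = 6/25

Verification (pi * P):
  8/25*1/6 + 11/25*1/3 + 6/25*1/2 = 8/25 = pi_0  (ok)
  8/25*2/3 + 11/25*1/3 + 6/25*1/3 = 11/25 = pi_1  (ok)
  8/25*1/6 + 11/25*1/3 + 6/25*1/6 = 6/25 = pi_2  (ok)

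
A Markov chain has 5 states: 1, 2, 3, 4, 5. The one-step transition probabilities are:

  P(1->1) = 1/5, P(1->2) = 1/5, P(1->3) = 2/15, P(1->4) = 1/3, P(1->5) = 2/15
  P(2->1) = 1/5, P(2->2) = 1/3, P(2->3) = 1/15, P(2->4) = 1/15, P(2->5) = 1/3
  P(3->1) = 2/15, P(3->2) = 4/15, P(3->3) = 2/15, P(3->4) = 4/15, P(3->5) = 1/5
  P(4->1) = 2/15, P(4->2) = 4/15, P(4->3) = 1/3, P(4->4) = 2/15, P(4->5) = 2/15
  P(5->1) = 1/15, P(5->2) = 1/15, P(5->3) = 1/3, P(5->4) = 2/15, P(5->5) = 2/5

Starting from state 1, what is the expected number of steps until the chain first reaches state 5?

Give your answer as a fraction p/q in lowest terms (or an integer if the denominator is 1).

Answer: 54570/10681

Derivation:
Let h_i = expected steps to first reach 5 from state i.
Boundary: h_5 = 0.
First-step equations for the other states:
  h_1 = 1 + 1/5*h_1 + 1/5*h_2 + 2/15*h_3 + 1/3*h_4 + 2/15*h_5
  h_2 = 1 + 1/5*h_1 + 1/3*h_2 + 1/15*h_3 + 1/15*h_4 + 1/3*h_5
  h_3 = 1 + 2/15*h_1 + 4/15*h_2 + 2/15*h_3 + 4/15*h_4 + 1/5*h_5
  h_4 = 1 + 2/15*h_1 + 4/15*h_2 + 1/3*h_3 + 2/15*h_4 + 2/15*h_5

Substituting h_5 = 0 and rearranging gives the linear system (I - Q) h = 1:
  [4/5, -1/5, -2/15, -1/3] . (h_1, h_2, h_3, h_4) = 1
  [-1/5, 2/3, -1/15, -1/15] . (h_1, h_2, h_3, h_4) = 1
  [-2/15, -4/15, 13/15, -4/15] . (h_1, h_2, h_3, h_4) = 1
  [-2/15, -4/15, -1/3, 13/15] . (h_1, h_2, h_3, h_4) = 1

Solving yields:
  h_1 = 54570/10681
  h_2 = 3885/971
  h_3 = 50235/10681
  h_4 = 53190/10681

Starting state is 1, so the expected hitting time is h_1 = 54570/10681.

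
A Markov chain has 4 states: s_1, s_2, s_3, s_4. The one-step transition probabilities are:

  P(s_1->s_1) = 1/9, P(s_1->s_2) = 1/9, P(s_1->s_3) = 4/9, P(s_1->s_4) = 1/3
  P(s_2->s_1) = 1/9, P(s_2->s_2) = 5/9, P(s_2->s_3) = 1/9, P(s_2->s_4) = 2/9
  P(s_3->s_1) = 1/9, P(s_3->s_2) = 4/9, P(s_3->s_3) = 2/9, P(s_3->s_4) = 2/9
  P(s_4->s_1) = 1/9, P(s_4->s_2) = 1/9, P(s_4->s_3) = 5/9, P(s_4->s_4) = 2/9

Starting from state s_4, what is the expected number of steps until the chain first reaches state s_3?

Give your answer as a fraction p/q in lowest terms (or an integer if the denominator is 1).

Answer: 405/184

Derivation:
Let h_i = expected steps to first reach s_3 from state i.
Boundary: h_s_3 = 0.
First-step equations for the other states:
  h_s_1 = 1 + 1/9*h_s_1 + 1/9*h_s_2 + 4/9*h_s_3 + 1/3*h_s_4
  h_s_2 = 1 + 1/9*h_s_1 + 5/9*h_s_2 + 1/9*h_s_3 + 2/9*h_s_4
  h_s_4 = 1 + 1/9*h_s_1 + 1/9*h_s_2 + 5/9*h_s_3 + 2/9*h_s_4

Substituting h_s_3 = 0 and rearranging gives the linear system (I - Q) h = 1:
  [8/9, -1/9, -1/3] . (h_s_1, h_s_2, h_s_4) = 1
  [-1/9, 4/9, -2/9] . (h_s_1, h_s_2, h_s_4) = 1
  [-1/9, -1/9, 7/9] . (h_s_1, h_s_2, h_s_4) = 1

Solving yields:
  h_s_1 = 225/92
  h_s_2 = 729/184
  h_s_4 = 405/184

Starting state is s_4, so the expected hitting time is h_s_4 = 405/184.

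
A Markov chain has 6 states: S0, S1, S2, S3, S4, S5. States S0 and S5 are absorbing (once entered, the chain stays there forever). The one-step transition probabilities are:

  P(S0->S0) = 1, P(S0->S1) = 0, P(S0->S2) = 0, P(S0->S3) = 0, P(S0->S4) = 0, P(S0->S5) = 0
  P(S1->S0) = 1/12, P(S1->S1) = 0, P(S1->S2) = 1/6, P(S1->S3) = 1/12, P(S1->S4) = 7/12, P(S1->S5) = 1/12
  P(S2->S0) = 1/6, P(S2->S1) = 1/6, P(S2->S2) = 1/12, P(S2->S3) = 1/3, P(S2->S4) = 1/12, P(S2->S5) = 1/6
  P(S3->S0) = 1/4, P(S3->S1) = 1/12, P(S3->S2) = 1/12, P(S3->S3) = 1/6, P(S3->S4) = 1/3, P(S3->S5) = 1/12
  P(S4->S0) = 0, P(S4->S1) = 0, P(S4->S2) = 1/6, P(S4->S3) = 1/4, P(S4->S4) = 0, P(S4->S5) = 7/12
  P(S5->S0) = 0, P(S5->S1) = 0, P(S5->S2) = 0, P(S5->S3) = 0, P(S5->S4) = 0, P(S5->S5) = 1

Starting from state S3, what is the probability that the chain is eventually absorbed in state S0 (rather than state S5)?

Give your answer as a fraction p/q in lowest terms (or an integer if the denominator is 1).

Let a_i = P(absorbed in S0 | start in state i).
Boundary conditions: a_S0 = 1, a_S5 = 0.
For each transient state i, a_i = sum_j P(i->j) * a_j:
  a_S1 = 1/12*a_S0 + 0*a_S1 + 1/6*a_S2 + 1/12*a_S3 + 7/12*a_S4 + 1/12*a_S5
  a_S2 = 1/6*a_S0 + 1/6*a_S1 + 1/12*a_S2 + 1/3*a_S3 + 1/12*a_S4 + 1/6*a_S5
  a_S3 = 1/4*a_S0 + 1/12*a_S1 + 1/12*a_S2 + 1/6*a_S3 + 1/3*a_S4 + 1/12*a_S5
  a_S4 = 0*a_S0 + 0*a_S1 + 1/6*a_S2 + 1/4*a_S3 + 0*a_S4 + 7/12*a_S5

Substituting a_S0 = 1 and a_S5 = 0, rearrange to (I - Q) a = r where r[i] = P(i -> S0):
  [1, -1/6, -1/12, -7/12] . (a_S1, a_S2, a_S3, a_S4) = 1/12
  [-1/6, 11/12, -1/3, -1/12] . (a_S1, a_S2, a_S3, a_S4) = 1/6
  [-1/12, -1/12, 5/6, -1/3] . (a_S1, a_S2, a_S3, a_S4) = 1/4
  [0, -1/6, -1/4, 1] . (a_S1, a_S2, a_S3, a_S4) = 0

Solving yields:
  a_S1 = 3436/11707
  a_S2 = 4827/11707
  a_S3 = 5178/11707
  a_S4 = 2099/11707

Starting state is S3, so the absorption probability is a_S3 = 5178/11707.

Answer: 5178/11707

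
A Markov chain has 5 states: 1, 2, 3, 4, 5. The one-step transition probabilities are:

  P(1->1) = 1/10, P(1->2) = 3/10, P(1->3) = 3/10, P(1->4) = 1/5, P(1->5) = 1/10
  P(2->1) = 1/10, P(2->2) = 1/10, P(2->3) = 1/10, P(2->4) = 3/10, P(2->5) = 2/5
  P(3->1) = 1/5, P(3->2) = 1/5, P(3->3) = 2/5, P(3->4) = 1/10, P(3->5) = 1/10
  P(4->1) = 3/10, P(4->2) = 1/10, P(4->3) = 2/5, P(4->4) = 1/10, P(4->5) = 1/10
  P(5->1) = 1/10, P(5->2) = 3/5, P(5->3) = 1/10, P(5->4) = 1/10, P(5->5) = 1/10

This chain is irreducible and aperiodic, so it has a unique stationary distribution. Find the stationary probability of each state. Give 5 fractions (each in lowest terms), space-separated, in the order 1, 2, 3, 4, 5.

The stationary distribution satisfies pi = pi * P, i.e.:
  pi_1 = 1/10*pi_1 + 1/10*pi_2 + 1/5*pi_3 + 3/10*pi_4 + 1/10*pi_5
  pi_2 = 3/10*pi_1 + 1/10*pi_2 + 1/5*pi_3 + 1/10*pi_4 + 3/5*pi_5
  pi_3 = 3/10*pi_1 + 1/10*pi_2 + 2/5*pi_3 + 2/5*pi_4 + 1/10*pi_5
  pi_4 = 1/5*pi_1 + 3/10*pi_2 + 1/10*pi_3 + 1/10*pi_4 + 1/10*pi_5
  pi_5 = 1/10*pi_1 + 2/5*pi_2 + 1/10*pi_3 + 1/10*pi_4 + 1/10*pi_5
with normalization: pi_1 + pi_2 + pi_3 + pi_4 + pi_5 = 1.

Using the first 4 balance equations plus normalization, the linear system A*pi = b is:
  [-9/10, 1/10, 1/5, 3/10, 1/10] . pi = 0
  [3/10, -9/10, 1/5, 1/10, 3/5] . pi = 0
  [3/10, 1/10, -3/5, 2/5, 1/10] . pi = 0
  [1/5, 3/10, 1/10, -9/10, 1/10] . pi = 0
  [1, 1, 1, 1, 1] . pi = 1

Solving yields:
  pi_1 = 1747/10999
  pi_2 = 2687/10999
  pi_3 = 2847/10999
  pi_4 = 1812/10999
  pi_5 = 1906/10999

Verification (pi * P):
  1747/10999*1/10 + 2687/10999*1/10 + 2847/10999*1/5 + 1812/10999*3/10 + 1906/10999*1/10 = 1747/10999 = pi_1  (ok)
  1747/10999*3/10 + 2687/10999*1/10 + 2847/10999*1/5 + 1812/10999*1/10 + 1906/10999*3/5 = 2687/10999 = pi_2  (ok)
  1747/10999*3/10 + 2687/10999*1/10 + 2847/10999*2/5 + 1812/10999*2/5 + 1906/10999*1/10 = 2847/10999 = pi_3  (ok)
  1747/10999*1/5 + 2687/10999*3/10 + 2847/10999*1/10 + 1812/10999*1/10 + 1906/10999*1/10 = 1812/10999 = pi_4  (ok)
  1747/10999*1/10 + 2687/10999*2/5 + 2847/10999*1/10 + 1812/10999*1/10 + 1906/10999*1/10 = 1906/10999 = pi_5  (ok)

Answer: 1747/10999 2687/10999 2847/10999 1812/10999 1906/10999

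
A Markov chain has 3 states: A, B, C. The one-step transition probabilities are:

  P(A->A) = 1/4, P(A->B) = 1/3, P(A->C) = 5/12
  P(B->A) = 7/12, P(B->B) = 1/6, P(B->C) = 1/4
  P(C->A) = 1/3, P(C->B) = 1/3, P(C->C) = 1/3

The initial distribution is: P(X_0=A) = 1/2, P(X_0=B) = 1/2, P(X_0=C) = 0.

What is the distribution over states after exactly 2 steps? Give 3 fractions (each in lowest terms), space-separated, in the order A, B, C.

Answer: 13/36 7/24 25/72

Derivation:
Propagating the distribution step by step (d_{t+1} = d_t * P):
d_0 = (A=1/2, B=1/2, C=0)
  d_1[A] = 1/2*1/4 + 1/2*7/12 + 0*1/3 = 5/12
  d_1[B] = 1/2*1/3 + 1/2*1/6 + 0*1/3 = 1/4
  d_1[C] = 1/2*5/12 + 1/2*1/4 + 0*1/3 = 1/3
d_1 = (A=5/12, B=1/4, C=1/3)
  d_2[A] = 5/12*1/4 + 1/4*7/12 + 1/3*1/3 = 13/36
  d_2[B] = 5/12*1/3 + 1/4*1/6 + 1/3*1/3 = 7/24
  d_2[C] = 5/12*5/12 + 1/4*1/4 + 1/3*1/3 = 25/72
d_2 = (A=13/36, B=7/24, C=25/72)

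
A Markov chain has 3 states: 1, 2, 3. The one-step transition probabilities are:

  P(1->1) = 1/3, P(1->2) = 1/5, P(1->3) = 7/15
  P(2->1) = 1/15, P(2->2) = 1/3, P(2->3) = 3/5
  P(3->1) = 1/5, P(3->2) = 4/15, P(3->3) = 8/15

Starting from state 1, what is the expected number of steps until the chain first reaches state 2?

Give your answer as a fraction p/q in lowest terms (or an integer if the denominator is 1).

Let h_i = expected steps to first reach 2 from state i.
Boundary: h_2 = 0.
First-step equations for the other states:
  h_1 = 1 + 1/3*h_1 + 1/5*h_2 + 7/15*h_3
  h_3 = 1 + 1/5*h_1 + 4/15*h_2 + 8/15*h_3

Substituting h_2 = 0 and rearranging gives the linear system (I - Q) h = 1:
  [2/3, -7/15] . (h_1, h_3) = 1
  [-1/5, 7/15] . (h_1, h_3) = 1

Solving yields:
  h_1 = 30/7
  h_3 = 195/49

Starting state is 1, so the expected hitting time is h_1 = 30/7.

Answer: 30/7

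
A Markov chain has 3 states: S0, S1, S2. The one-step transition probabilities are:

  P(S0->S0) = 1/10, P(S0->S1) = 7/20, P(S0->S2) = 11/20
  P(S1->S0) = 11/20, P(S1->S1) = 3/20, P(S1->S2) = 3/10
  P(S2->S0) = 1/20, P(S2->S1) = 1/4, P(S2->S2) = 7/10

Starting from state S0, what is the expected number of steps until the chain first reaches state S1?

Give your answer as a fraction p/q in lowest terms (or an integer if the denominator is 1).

Let h_i = expected steps to first reach S1 from state i.
Boundary: h_S1 = 0.
First-step equations for the other states:
  h_S0 = 1 + 1/10*h_S0 + 7/20*h_S1 + 11/20*h_S2
  h_S2 = 1 + 1/20*h_S0 + 1/4*h_S1 + 7/10*h_S2

Substituting h_S1 = 0 and rearranging gives the linear system (I - Q) h = 1:
  [9/10, -11/20] . (h_S0, h_S2) = 1
  [-1/20, 3/10] . (h_S0, h_S2) = 1

Solving yields:
  h_S0 = 340/97
  h_S2 = 380/97

Starting state is S0, so the expected hitting time is h_S0 = 340/97.

Answer: 340/97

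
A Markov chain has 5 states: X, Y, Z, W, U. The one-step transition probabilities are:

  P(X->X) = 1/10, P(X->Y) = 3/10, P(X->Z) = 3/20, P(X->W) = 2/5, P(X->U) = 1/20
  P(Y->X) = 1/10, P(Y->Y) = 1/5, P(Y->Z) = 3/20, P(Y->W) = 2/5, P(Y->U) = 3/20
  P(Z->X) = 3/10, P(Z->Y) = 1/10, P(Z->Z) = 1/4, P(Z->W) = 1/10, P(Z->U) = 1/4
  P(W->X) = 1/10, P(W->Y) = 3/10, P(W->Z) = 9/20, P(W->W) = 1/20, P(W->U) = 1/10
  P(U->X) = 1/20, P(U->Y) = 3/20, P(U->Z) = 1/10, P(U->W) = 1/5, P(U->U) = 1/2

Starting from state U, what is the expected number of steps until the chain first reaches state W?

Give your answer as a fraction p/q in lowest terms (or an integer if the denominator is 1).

Answer: 29980/7171

Derivation:
Let h_i = expected steps to first reach W from state i.
Boundary: h_W = 0.
First-step equations for the other states:
  h_X = 1 + 1/10*h_X + 3/10*h_Y + 3/20*h_Z + 2/5*h_W + 1/20*h_U
  h_Y = 1 + 1/10*h_X + 1/5*h_Y + 3/20*h_Z + 2/5*h_W + 3/20*h_U
  h_Z = 1 + 3/10*h_X + 1/10*h_Y + 1/4*h_Z + 1/10*h_W + 1/4*h_U
  h_U = 1 + 1/20*h_X + 3/20*h_Y + 1/10*h_Z + 1/5*h_W + 1/2*h_U

Substituting h_W = 0 and rearranging gives the linear system (I - Q) h = 1:
  [9/10, -3/10, -3/20, -1/20] . (h_X, h_Y, h_Z, h_U) = 1
  [-1/10, 4/5, -3/20, -3/20] . (h_X, h_Y, h_Z, h_U) = 1
  [-3/10, -1/10, 3/4, -1/4] . (h_X, h_Y, h_Z, h_U) = 1
  [-1/20, -3/20, -1/10, 1/2] . (h_X, h_Y, h_Z, h_U) = 1

Solving yields:
  h_X = 320/101
  h_Y = 23380/7171
  h_Z = 31760/7171
  h_U = 29980/7171

Starting state is U, so the expected hitting time is h_U = 29980/7171.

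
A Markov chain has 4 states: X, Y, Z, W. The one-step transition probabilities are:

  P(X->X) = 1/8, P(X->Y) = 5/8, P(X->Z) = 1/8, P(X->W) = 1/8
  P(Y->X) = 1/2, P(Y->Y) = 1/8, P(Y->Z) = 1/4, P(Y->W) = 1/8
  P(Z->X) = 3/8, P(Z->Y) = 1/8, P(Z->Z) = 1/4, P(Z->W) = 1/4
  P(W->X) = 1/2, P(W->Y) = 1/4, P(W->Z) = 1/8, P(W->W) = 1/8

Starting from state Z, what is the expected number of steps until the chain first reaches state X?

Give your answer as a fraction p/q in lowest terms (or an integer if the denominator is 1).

Let h_i = expected steps to first reach X from state i.
Boundary: h_X = 0.
First-step equations for the other states:
  h_Y = 1 + 1/2*h_X + 1/8*h_Y + 1/4*h_Z + 1/8*h_W
  h_Z = 1 + 3/8*h_X + 1/8*h_Y + 1/4*h_Z + 1/4*h_W
  h_W = 1 + 1/2*h_X + 1/4*h_Y + 1/8*h_Z + 1/8*h_W

Substituting h_X = 0 and rearranging gives the linear system (I - Q) h = 1:
  [7/8, -1/4, -1/8] . (h_Y, h_Z, h_W) = 1
  [-1/8, 3/4, -1/4] . (h_Y, h_Z, h_W) = 1
  [-1/4, -1/8, 7/8] . (h_Y, h_Z, h_W) = 1

Solving yields:
  h_Y = 104/49
  h_Z = 584/245
  h_W = 512/245

Starting state is Z, so the expected hitting time is h_Z = 584/245.

Answer: 584/245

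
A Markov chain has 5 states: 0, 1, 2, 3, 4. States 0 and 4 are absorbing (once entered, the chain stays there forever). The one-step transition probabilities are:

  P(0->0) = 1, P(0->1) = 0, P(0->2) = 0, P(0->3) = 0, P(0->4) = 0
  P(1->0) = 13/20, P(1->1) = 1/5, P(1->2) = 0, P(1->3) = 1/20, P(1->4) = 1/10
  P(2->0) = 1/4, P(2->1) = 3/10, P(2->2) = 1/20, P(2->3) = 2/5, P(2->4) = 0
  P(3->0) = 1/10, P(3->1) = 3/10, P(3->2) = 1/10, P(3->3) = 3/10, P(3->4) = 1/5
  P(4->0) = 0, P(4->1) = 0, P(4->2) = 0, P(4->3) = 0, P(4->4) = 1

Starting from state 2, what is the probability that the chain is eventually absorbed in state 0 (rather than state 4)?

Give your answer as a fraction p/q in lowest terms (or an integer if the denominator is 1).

Let a_i = P(absorbed in 0 | start in state i).
Boundary conditions: a_0 = 1, a_4 = 0.
For each transient state i, a_i = sum_j P(i->j) * a_j:
  a_1 = 13/20*a_0 + 1/5*a_1 + 0*a_2 + 1/20*a_3 + 1/10*a_4
  a_2 = 1/4*a_0 + 3/10*a_1 + 1/20*a_2 + 2/5*a_3 + 0*a_4
  a_3 = 1/10*a_0 + 3/10*a_1 + 1/10*a_2 + 3/10*a_3 + 1/5*a_4

Substituting a_0 = 1 and a_4 = 0, rearrange to (I - Q) a = r where r[i] = P(i -> 0):
  [4/5, 0, -1/20] . (a_1, a_2, a_3) = 13/20
  [-3/10, 19/20, -2/5] . (a_1, a_2, a_3) = 1/4
  [-3/10, -1/10, 7/10] . (a_1, a_2, a_3) = 1/10

Solving yields:
  a_1 = 1649/1937
  a_2 = 1537/1937
  a_3 = 1203/1937

Starting state is 2, so the absorption probability is a_2 = 1537/1937.

Answer: 1537/1937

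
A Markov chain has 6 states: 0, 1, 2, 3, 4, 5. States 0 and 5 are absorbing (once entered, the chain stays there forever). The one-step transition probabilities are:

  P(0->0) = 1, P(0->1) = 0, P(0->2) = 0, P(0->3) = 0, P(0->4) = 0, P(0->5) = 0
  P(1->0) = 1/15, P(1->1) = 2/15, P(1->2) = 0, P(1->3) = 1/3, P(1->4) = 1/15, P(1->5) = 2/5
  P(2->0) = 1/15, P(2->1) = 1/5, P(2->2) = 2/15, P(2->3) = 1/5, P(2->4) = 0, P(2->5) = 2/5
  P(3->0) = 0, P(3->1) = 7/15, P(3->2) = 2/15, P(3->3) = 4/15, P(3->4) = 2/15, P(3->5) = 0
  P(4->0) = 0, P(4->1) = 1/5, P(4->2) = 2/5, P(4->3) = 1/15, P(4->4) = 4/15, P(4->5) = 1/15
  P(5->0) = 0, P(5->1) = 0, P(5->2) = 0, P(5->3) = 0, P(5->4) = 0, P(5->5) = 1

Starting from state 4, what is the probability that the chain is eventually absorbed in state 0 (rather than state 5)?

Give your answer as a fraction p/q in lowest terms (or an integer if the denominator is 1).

Answer: 32/251

Derivation:
Let a_i = P(absorbed in 0 | start in state i).
Boundary conditions: a_0 = 1, a_5 = 0.
For each transient state i, a_i = sum_j P(i->j) * a_j:
  a_1 = 1/15*a_0 + 2/15*a_1 + 0*a_2 + 1/3*a_3 + 1/15*a_4 + 2/5*a_5
  a_2 = 1/15*a_0 + 1/5*a_1 + 2/15*a_2 + 1/5*a_3 + 0*a_4 + 2/5*a_5
  a_3 = 0*a_0 + 7/15*a_1 + 2/15*a_2 + 4/15*a_3 + 2/15*a_4 + 0*a_5
  a_4 = 0*a_0 + 1/5*a_1 + 2/5*a_2 + 1/15*a_3 + 4/15*a_4 + 1/15*a_5

Substituting a_0 = 1 and a_5 = 0, rearrange to (I - Q) a = r where r[i] = P(i -> 0):
  [13/15, 0, -1/3, -1/15] . (a_1, a_2, a_3, a_4) = 1/15
  [-1/5, 13/15, -1/5, 0] . (a_1, a_2, a_3, a_4) = 1/15
  [-7/15, -2/15, 11/15, -2/15] . (a_1, a_2, a_3, a_4) = 0
  [-1/5, -2/5, -1/15, 11/15] . (a_1, a_2, a_3, a_4) = 0

Solving yields:
  a_1 = 561/4016
  a_2 = 283/2008
  a_3 = 553/4016
  a_4 = 32/251

Starting state is 4, so the absorption probability is a_4 = 32/251.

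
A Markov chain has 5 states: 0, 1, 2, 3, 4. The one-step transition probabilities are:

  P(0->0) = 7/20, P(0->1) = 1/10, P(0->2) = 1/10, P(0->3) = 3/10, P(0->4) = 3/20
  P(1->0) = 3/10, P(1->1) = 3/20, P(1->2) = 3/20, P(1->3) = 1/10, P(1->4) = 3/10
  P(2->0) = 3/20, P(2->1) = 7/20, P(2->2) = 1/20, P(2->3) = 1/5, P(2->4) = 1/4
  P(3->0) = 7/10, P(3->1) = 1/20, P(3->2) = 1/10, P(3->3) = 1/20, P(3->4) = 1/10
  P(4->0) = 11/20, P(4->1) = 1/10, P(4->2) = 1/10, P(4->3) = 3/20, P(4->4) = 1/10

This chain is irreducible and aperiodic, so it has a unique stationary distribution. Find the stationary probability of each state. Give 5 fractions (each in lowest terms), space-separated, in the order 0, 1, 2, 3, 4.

The stationary distribution satisfies pi = pi * P, i.e.:
  pi_0 = 7/20*pi_0 + 3/10*pi_1 + 3/20*pi_2 + 7/10*pi_3 + 11/20*pi_4
  pi_1 = 1/10*pi_0 + 3/20*pi_1 + 7/20*pi_2 + 1/20*pi_3 + 1/10*pi_4
  pi_2 = 1/10*pi_0 + 3/20*pi_1 + 1/20*pi_2 + 1/10*pi_3 + 1/10*pi_4
  pi_3 = 3/10*pi_0 + 1/10*pi_1 + 1/5*pi_2 + 1/20*pi_3 + 3/20*pi_4
  pi_4 = 3/20*pi_0 + 3/10*pi_1 + 1/4*pi_2 + 1/10*pi_3 + 1/10*pi_4
with normalization: pi_0 + pi_1 + pi_2 + pi_3 + pi_4 = 1.

Using the first 4 balance equations plus normalization, the linear system A*pi = b is:
  [-13/20, 3/10, 3/20, 7/10, 11/20] . pi = 0
  [1/10, -17/20, 7/20, 1/20, 1/10] . pi = 0
  [1/10, 3/20, -19/20, 1/10, 1/10] . pi = 0
  [3/10, 1/10, 1/5, -19/20, 3/20] . pi = 0
  [1, 1, 1, 1, 1] . pi = 1

Solving yields:
  pi_0 = 86243/203667
  pi_1 = 8261/67889
  pi_2 = 6859/67889
  pi_3 = 13114/67889
  pi_4 = 32722/203667

Verification (pi * P):
  86243/203667*7/20 + 8261/67889*3/10 + 6859/67889*3/20 + 13114/67889*7/10 + 32722/203667*11/20 = 86243/203667 = pi_0  (ok)
  86243/203667*1/10 + 8261/67889*3/20 + 6859/67889*7/20 + 13114/67889*1/20 + 32722/203667*1/10 = 8261/67889 = pi_1  (ok)
  86243/203667*1/10 + 8261/67889*3/20 + 6859/67889*1/20 + 13114/67889*1/10 + 32722/203667*1/10 = 6859/67889 = pi_2  (ok)
  86243/203667*3/10 + 8261/67889*1/10 + 6859/67889*1/5 + 13114/67889*1/20 + 32722/203667*3/20 = 13114/67889 = pi_3  (ok)
  86243/203667*3/20 + 8261/67889*3/10 + 6859/67889*1/4 + 13114/67889*1/10 + 32722/203667*1/10 = 32722/203667 = pi_4  (ok)

Answer: 86243/203667 8261/67889 6859/67889 13114/67889 32722/203667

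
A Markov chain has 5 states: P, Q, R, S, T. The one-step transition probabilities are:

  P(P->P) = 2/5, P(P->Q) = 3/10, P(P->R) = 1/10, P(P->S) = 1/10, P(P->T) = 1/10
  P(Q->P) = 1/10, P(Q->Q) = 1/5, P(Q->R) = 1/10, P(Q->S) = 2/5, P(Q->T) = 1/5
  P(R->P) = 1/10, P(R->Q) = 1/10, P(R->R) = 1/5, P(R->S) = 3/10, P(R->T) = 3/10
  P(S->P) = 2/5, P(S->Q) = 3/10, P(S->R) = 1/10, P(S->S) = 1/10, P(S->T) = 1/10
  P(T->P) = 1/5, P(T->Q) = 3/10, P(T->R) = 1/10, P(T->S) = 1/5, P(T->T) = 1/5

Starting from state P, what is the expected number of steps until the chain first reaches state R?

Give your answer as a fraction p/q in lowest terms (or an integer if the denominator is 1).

Answer: 10

Derivation:
Let h_i = expected steps to first reach R from state i.
Boundary: h_R = 0.
First-step equations for the other states:
  h_P = 1 + 2/5*h_P + 3/10*h_Q + 1/10*h_R + 1/10*h_S + 1/10*h_T
  h_Q = 1 + 1/10*h_P + 1/5*h_Q + 1/10*h_R + 2/5*h_S + 1/5*h_T
  h_S = 1 + 2/5*h_P + 3/10*h_Q + 1/10*h_R + 1/10*h_S + 1/10*h_T
  h_T = 1 + 1/5*h_P + 3/10*h_Q + 1/10*h_R + 1/5*h_S + 1/5*h_T

Substituting h_R = 0 and rearranging gives the linear system (I - Q) h = 1:
  [3/5, -3/10, -1/10, -1/10] . (h_P, h_Q, h_S, h_T) = 1
  [-1/10, 4/5, -2/5, -1/5] . (h_P, h_Q, h_S, h_T) = 1
  [-2/5, -3/10, 9/10, -1/10] . (h_P, h_Q, h_S, h_T) = 1
  [-1/5, -3/10, -1/5, 4/5] . (h_P, h_Q, h_S, h_T) = 1

Solving yields:
  h_P = 10
  h_Q = 10
  h_S = 10
  h_T = 10

Starting state is P, so the expected hitting time is h_P = 10.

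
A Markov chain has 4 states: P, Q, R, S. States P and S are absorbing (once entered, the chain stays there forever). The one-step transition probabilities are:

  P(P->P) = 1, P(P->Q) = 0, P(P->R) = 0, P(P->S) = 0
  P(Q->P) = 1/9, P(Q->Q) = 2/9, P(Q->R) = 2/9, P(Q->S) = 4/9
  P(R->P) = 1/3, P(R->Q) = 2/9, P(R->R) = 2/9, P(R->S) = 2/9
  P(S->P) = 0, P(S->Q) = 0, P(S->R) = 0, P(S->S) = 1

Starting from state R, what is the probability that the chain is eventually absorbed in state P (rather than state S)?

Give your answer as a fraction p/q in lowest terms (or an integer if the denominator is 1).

Answer: 23/45

Derivation:
Let a_i = P(absorbed in P | start in state i).
Boundary conditions: a_P = 1, a_S = 0.
For each transient state i, a_i = sum_j P(i->j) * a_j:
  a_Q = 1/9*a_P + 2/9*a_Q + 2/9*a_R + 4/9*a_S
  a_R = 1/3*a_P + 2/9*a_Q + 2/9*a_R + 2/9*a_S

Substituting a_P = 1 and a_S = 0, rearrange to (I - Q) a = r where r[i] = P(i -> P):
  [7/9, -2/9] . (a_Q, a_R) = 1/9
  [-2/9, 7/9] . (a_Q, a_R) = 1/3

Solving yields:
  a_Q = 13/45
  a_R = 23/45

Starting state is R, so the absorption probability is a_R = 23/45.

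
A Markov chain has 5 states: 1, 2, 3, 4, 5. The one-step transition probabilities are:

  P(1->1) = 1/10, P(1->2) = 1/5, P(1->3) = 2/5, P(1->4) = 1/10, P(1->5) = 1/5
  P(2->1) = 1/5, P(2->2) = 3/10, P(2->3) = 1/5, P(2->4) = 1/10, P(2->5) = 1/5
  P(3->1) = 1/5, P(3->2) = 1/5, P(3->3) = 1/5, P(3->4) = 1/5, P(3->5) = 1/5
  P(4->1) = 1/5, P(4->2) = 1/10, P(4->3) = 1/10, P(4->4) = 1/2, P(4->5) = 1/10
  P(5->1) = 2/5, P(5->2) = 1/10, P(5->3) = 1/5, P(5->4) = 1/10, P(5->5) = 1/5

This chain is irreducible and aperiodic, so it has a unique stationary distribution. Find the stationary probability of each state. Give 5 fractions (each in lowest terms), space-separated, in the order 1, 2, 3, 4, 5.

The stationary distribution satisfies pi = pi * P, i.e.:
  pi_1 = 1/10*pi_1 + 1/5*pi_2 + 1/5*pi_3 + 1/5*pi_4 + 2/5*pi_5
  pi_2 = 1/5*pi_1 + 3/10*pi_2 + 1/5*pi_3 + 1/10*pi_4 + 1/10*pi_5
  pi_3 = 2/5*pi_1 + 1/5*pi_2 + 1/5*pi_3 + 1/10*pi_4 + 1/5*pi_5
  pi_4 = 1/10*pi_1 + 1/10*pi_2 + 1/5*pi_3 + 1/2*pi_4 + 1/10*pi_5
  pi_5 = 1/5*pi_1 + 1/5*pi_2 + 1/5*pi_3 + 1/10*pi_4 + 1/5*pi_5
with normalization: pi_1 + pi_2 + pi_3 + pi_4 + pi_5 = 1.

Using the first 4 balance equations plus normalization, the linear system A*pi = b is:
  [-9/10, 1/5, 1/5, 1/5, 2/5] . pi = 0
  [1/5, -7/10, 1/5, 1/10, 1/10] . pi = 0
  [2/5, 1/5, -4/5, 1/10, 1/5] . pi = 0
  [1/10, 1/10, 1/5, -1/2, 1/10] . pi = 0
  [1, 1, 1, 1, 1] . pi = 1

Solving yields:
  pi_1 = 80/373
  pi_2 = 67/373
  pi_3 = 83/373
  pi_4 = 76/373
  pi_5 = 67/373

Verification (pi * P):
  80/373*1/10 + 67/373*1/5 + 83/373*1/5 + 76/373*1/5 + 67/373*2/5 = 80/373 = pi_1  (ok)
  80/373*1/5 + 67/373*3/10 + 83/373*1/5 + 76/373*1/10 + 67/373*1/10 = 67/373 = pi_2  (ok)
  80/373*2/5 + 67/373*1/5 + 83/373*1/5 + 76/373*1/10 + 67/373*1/5 = 83/373 = pi_3  (ok)
  80/373*1/10 + 67/373*1/10 + 83/373*1/5 + 76/373*1/2 + 67/373*1/10 = 76/373 = pi_4  (ok)
  80/373*1/5 + 67/373*1/5 + 83/373*1/5 + 76/373*1/10 + 67/373*1/5 = 67/373 = pi_5  (ok)

Answer: 80/373 67/373 83/373 76/373 67/373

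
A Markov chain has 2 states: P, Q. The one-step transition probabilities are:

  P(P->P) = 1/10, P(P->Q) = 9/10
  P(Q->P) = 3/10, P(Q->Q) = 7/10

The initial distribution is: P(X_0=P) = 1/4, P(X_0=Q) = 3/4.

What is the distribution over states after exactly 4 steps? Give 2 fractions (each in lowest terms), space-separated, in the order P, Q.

Propagating the distribution step by step (d_{t+1} = d_t * P):
d_0 = (P=1/4, Q=3/4)
  d_1[P] = 1/4*1/10 + 3/4*3/10 = 1/4
  d_1[Q] = 1/4*9/10 + 3/4*7/10 = 3/4
d_1 = (P=1/4, Q=3/4)
  d_2[P] = 1/4*1/10 + 3/4*3/10 = 1/4
  d_2[Q] = 1/4*9/10 + 3/4*7/10 = 3/4
d_2 = (P=1/4, Q=3/4)
  d_3[P] = 1/4*1/10 + 3/4*3/10 = 1/4
  d_3[Q] = 1/4*9/10 + 3/4*7/10 = 3/4
d_3 = (P=1/4, Q=3/4)
  d_4[P] = 1/4*1/10 + 3/4*3/10 = 1/4
  d_4[Q] = 1/4*9/10 + 3/4*7/10 = 3/4
d_4 = (P=1/4, Q=3/4)

Answer: 1/4 3/4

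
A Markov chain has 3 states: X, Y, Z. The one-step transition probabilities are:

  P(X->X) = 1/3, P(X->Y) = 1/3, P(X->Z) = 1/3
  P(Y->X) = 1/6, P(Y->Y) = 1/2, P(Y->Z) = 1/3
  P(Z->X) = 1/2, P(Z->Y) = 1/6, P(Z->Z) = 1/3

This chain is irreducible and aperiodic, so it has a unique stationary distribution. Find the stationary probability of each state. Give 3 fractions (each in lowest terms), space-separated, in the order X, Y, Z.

The stationary distribution satisfies pi = pi * P, i.e.:
  pi_X = 1/3*pi_X + 1/6*pi_Y + 1/2*pi_Z
  pi_Y = 1/3*pi_X + 1/2*pi_Y + 1/6*pi_Z
  pi_Z = 1/3*pi_X + 1/3*pi_Y + 1/3*pi_Z
with normalization: pi_X + pi_Y + pi_Z = 1.

Using the first 2 balance equations plus normalization, the linear system A*pi = b is:
  [-2/3, 1/6, 1/2] . pi = 0
  [1/3, -1/2, 1/6] . pi = 0
  [1, 1, 1] . pi = 1

Solving yields:
  pi_X = 1/3
  pi_Y = 1/3
  pi_Z = 1/3

Verification (pi * P):
  1/3*1/3 + 1/3*1/6 + 1/3*1/2 = 1/3 = pi_X  (ok)
  1/3*1/3 + 1/3*1/2 + 1/3*1/6 = 1/3 = pi_Y  (ok)
  1/3*1/3 + 1/3*1/3 + 1/3*1/3 = 1/3 = pi_Z  (ok)

Answer: 1/3 1/3 1/3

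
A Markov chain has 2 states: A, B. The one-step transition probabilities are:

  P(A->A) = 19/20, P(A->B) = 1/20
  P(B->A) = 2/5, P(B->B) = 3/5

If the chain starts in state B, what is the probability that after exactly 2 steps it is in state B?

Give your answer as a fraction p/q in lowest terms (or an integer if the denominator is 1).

Answer: 19/50

Derivation:
Computing P^2 by repeated multiplication:
P^1 =
  A: [19/20, 1/20]
  B: [2/5, 3/5]
P^2 =
  A: [369/400, 31/400]
  B: [31/50, 19/50]

(P^2)[B -> B] = 19/50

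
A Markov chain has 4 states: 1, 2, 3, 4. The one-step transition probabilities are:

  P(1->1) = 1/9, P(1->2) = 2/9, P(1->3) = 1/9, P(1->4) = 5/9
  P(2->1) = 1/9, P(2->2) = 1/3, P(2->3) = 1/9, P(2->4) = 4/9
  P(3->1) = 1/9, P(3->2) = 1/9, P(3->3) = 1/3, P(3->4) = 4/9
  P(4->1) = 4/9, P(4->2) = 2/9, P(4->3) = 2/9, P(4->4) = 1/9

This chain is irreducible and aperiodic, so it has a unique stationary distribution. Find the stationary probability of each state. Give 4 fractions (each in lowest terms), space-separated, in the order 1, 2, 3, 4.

The stationary distribution satisfies pi = pi * P, i.e.:
  pi_1 = 1/9*pi_1 + 1/9*pi_2 + 1/9*pi_3 + 4/9*pi_4
  pi_2 = 2/9*pi_1 + 1/3*pi_2 + 1/9*pi_3 + 2/9*pi_4
  pi_3 = 1/9*pi_1 + 1/9*pi_2 + 1/3*pi_3 + 2/9*pi_4
  pi_4 = 5/9*pi_1 + 4/9*pi_2 + 4/9*pi_3 + 1/9*pi_4
with normalization: pi_1 + pi_2 + pi_3 + pi_4 = 1.

Using the first 3 balance equations plus normalization, the linear system A*pi = b is:
  [-8/9, 1/9, 1/9, 4/9] . pi = 0
  [2/9, -2/3, 1/9, 2/9] . pi = 0
  [1/9, 1/9, -2/3, 2/9] . pi = 0
  [1, 1, 1, 1] . pi = 1

Solving yields:
  pi_1 = 8/35
  pi_2 = 166/735
  pi_3 = 142/735
  pi_4 = 37/105

Verification (pi * P):
  8/35*1/9 + 166/735*1/9 + 142/735*1/9 + 37/105*4/9 = 8/35 = pi_1  (ok)
  8/35*2/9 + 166/735*1/3 + 142/735*1/9 + 37/105*2/9 = 166/735 = pi_2  (ok)
  8/35*1/9 + 166/735*1/9 + 142/735*1/3 + 37/105*2/9 = 142/735 = pi_3  (ok)
  8/35*5/9 + 166/735*4/9 + 142/735*4/9 + 37/105*1/9 = 37/105 = pi_4  (ok)

Answer: 8/35 166/735 142/735 37/105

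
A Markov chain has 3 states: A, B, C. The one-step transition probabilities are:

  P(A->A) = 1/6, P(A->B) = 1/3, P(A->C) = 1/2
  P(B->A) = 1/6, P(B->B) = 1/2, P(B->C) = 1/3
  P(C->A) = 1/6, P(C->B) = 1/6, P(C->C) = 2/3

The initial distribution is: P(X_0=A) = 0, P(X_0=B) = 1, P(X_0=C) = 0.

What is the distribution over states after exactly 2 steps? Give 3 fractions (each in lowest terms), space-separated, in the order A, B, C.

Propagating the distribution step by step (d_{t+1} = d_t * P):
d_0 = (A=0, B=1, C=0)
  d_1[A] = 0*1/6 + 1*1/6 + 0*1/6 = 1/6
  d_1[B] = 0*1/3 + 1*1/2 + 0*1/6 = 1/2
  d_1[C] = 0*1/2 + 1*1/3 + 0*2/3 = 1/3
d_1 = (A=1/6, B=1/2, C=1/3)
  d_2[A] = 1/6*1/6 + 1/2*1/6 + 1/3*1/6 = 1/6
  d_2[B] = 1/6*1/3 + 1/2*1/2 + 1/3*1/6 = 13/36
  d_2[C] = 1/6*1/2 + 1/2*1/3 + 1/3*2/3 = 17/36
d_2 = (A=1/6, B=13/36, C=17/36)

Answer: 1/6 13/36 17/36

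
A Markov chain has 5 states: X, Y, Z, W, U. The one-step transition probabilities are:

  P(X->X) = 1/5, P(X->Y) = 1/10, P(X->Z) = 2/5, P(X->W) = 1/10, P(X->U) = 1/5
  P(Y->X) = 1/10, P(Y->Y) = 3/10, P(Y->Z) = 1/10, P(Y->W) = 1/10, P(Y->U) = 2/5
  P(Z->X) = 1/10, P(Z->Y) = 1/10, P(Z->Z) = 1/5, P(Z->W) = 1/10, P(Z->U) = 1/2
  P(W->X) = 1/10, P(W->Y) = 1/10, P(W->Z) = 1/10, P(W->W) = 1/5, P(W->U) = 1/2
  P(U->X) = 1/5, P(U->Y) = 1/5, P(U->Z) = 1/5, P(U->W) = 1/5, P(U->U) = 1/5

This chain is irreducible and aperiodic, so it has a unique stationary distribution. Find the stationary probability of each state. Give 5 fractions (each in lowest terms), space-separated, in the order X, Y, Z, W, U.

The stationary distribution satisfies pi = pi * P, i.e.:
  pi_X = 1/5*pi_X + 1/10*pi_Y + 1/10*pi_Z + 1/10*pi_W + 1/5*pi_U
  pi_Y = 1/10*pi_X + 3/10*pi_Y + 1/10*pi_Z + 1/10*pi_W + 1/5*pi_U
  pi_Z = 2/5*pi_X + 1/10*pi_Y + 1/5*pi_Z + 1/10*pi_W + 1/5*pi_U
  pi_W = 1/10*pi_X + 1/10*pi_Y + 1/10*pi_Z + 1/5*pi_W + 1/5*pi_U
  pi_U = 1/5*pi_X + 2/5*pi_Y + 1/2*pi_Z + 1/2*pi_W + 1/5*pi_U
with normalization: pi_X + pi_Y + pi_Z + pi_W + pi_U = 1.

Using the first 4 balance equations plus normalization, the linear system A*pi = b is:
  [-4/5, 1/10, 1/10, 1/10, 1/5] . pi = 0
  [1/10, -7/10, 1/10, 1/10, 1/5] . pi = 0
  [2/5, 1/10, -4/5, 1/10, 1/5] . pi = 0
  [1/10, 1/10, 1/10, -4/5, 1/5] . pi = 0
  [1, 1, 1, 1, 1] . pi = 1

Solving yields:
  pi_X = 48/323
  pi_Y = 54/323
  pi_Z = 64/323
  pi_W = 48/323
  pi_U = 109/323

Verification (pi * P):
  48/323*1/5 + 54/323*1/10 + 64/323*1/10 + 48/323*1/10 + 109/323*1/5 = 48/323 = pi_X  (ok)
  48/323*1/10 + 54/323*3/10 + 64/323*1/10 + 48/323*1/10 + 109/323*1/5 = 54/323 = pi_Y  (ok)
  48/323*2/5 + 54/323*1/10 + 64/323*1/5 + 48/323*1/10 + 109/323*1/5 = 64/323 = pi_Z  (ok)
  48/323*1/10 + 54/323*1/10 + 64/323*1/10 + 48/323*1/5 + 109/323*1/5 = 48/323 = pi_W  (ok)
  48/323*1/5 + 54/323*2/5 + 64/323*1/2 + 48/323*1/2 + 109/323*1/5 = 109/323 = pi_U  (ok)

Answer: 48/323 54/323 64/323 48/323 109/323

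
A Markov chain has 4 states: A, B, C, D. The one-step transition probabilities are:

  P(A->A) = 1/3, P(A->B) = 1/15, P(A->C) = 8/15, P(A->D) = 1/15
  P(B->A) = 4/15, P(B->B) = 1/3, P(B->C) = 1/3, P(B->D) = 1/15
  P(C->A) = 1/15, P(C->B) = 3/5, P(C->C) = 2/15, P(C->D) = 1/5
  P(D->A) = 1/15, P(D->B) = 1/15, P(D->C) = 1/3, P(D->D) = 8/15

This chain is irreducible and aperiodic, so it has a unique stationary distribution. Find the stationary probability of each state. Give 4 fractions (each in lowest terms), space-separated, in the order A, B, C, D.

Answer: 62/351 331/1053 647/2106 425/2106

Derivation:
The stationary distribution satisfies pi = pi * P, i.e.:
  pi_A = 1/3*pi_A + 4/15*pi_B + 1/15*pi_C + 1/15*pi_D
  pi_B = 1/15*pi_A + 1/3*pi_B + 3/5*pi_C + 1/15*pi_D
  pi_C = 8/15*pi_A + 1/3*pi_B + 2/15*pi_C + 1/3*pi_D
  pi_D = 1/15*pi_A + 1/15*pi_B + 1/5*pi_C + 8/15*pi_D
with normalization: pi_A + pi_B + pi_C + pi_D = 1.

Using the first 3 balance equations plus normalization, the linear system A*pi = b is:
  [-2/3, 4/15, 1/15, 1/15] . pi = 0
  [1/15, -2/3, 3/5, 1/15] . pi = 0
  [8/15, 1/3, -13/15, 1/3] . pi = 0
  [1, 1, 1, 1] . pi = 1

Solving yields:
  pi_A = 62/351
  pi_B = 331/1053
  pi_C = 647/2106
  pi_D = 425/2106

Verification (pi * P):
  62/351*1/3 + 331/1053*4/15 + 647/2106*1/15 + 425/2106*1/15 = 62/351 = pi_A  (ok)
  62/351*1/15 + 331/1053*1/3 + 647/2106*3/5 + 425/2106*1/15 = 331/1053 = pi_B  (ok)
  62/351*8/15 + 331/1053*1/3 + 647/2106*2/15 + 425/2106*1/3 = 647/2106 = pi_C  (ok)
  62/351*1/15 + 331/1053*1/15 + 647/2106*1/5 + 425/2106*8/15 = 425/2106 = pi_D  (ok)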